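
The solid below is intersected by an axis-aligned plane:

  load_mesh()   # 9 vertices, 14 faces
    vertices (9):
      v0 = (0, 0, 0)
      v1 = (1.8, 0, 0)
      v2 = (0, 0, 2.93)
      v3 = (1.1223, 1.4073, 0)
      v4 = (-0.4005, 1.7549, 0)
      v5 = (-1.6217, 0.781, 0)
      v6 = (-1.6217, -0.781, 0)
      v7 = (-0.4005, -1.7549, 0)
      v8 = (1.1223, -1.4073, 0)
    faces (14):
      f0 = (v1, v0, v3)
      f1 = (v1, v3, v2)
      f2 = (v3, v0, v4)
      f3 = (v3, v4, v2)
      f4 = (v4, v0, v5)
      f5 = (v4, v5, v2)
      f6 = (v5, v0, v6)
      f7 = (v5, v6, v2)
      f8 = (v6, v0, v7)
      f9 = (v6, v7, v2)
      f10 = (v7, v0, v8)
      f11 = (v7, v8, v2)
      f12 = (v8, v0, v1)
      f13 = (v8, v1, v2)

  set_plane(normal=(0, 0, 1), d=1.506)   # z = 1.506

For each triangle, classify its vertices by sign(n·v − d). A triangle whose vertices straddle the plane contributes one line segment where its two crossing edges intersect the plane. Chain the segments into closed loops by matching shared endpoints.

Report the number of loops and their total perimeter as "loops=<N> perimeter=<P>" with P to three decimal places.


Straddling triangles (7 of 14):
  (v1,v3,v2) [--+] → (0.545445, 0.683957, 1.506)–(0.874812, 0, 1.506)  len=0.7591
  (v3,v4,v2) [--+] → (-0.194646, 0.852893, 1.506)–(0.545445, 0.683957, 1.506)  len=0.7591
  (v4,v5,v2) [--+] → (-0.788157, 0.379571, 1.506)–(-0.194646, 0.852893, 1.506)  len=0.7591
  (v5,v6,v2) [--+] → (-0.788157, -0.379571, 1.506)–(-0.788157, 0.379571, 1.506)  len=0.7591
  (v6,v7,v2) [--+] → (-0.194646, -0.852893, 1.506)–(-0.788157, -0.379571, 1.506)  len=0.7591
  (v7,v8,v2) [--+] → (0.545445, -0.683957, 1.506)–(-0.194646, -0.852893, 1.506)  len=0.7591
  (v8,v1,v2) [--+] → (0.874812, 0, 1.506)–(0.545445, -0.683957, 1.506)  len=0.7591

Chained into 1 loop(s):
  loop 1: 7 segments, perimeter = 5.3139
Total perimeter = 5.314

loops=1 perimeter=5.314


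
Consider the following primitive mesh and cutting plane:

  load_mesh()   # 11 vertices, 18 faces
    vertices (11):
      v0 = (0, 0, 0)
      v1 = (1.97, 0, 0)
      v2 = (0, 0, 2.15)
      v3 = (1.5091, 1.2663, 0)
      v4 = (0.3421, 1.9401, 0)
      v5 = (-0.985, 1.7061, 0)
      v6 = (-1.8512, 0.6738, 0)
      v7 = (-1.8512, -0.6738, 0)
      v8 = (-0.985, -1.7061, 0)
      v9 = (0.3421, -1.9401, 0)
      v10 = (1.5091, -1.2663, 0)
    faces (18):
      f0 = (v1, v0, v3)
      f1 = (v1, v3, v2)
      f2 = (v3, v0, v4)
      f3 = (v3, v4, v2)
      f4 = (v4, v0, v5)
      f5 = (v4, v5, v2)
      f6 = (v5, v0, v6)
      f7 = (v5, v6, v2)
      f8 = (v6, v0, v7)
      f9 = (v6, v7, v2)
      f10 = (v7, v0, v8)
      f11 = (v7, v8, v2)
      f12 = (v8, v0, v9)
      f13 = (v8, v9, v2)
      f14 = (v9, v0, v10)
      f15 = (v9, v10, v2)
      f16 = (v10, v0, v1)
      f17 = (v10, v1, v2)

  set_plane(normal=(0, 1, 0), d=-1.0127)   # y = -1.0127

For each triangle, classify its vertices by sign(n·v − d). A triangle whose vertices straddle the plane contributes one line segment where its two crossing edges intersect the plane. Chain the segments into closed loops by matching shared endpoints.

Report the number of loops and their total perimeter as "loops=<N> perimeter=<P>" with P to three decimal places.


Straddling triangles (8 of 18):
  (v7,v0,v8) [++-] → (-0.584672, -1.0127, 0)–(-1.56683, -1.0127, 0)  len=0.9822
  (v7,v8,v2) [+-+] → (-1.56683, -1.0127, 0)–(-0.584672, -1.0127, 0.873812)  len=1.3146
  (v8,v0,v9) [-+-] → (-0.584672, -1.0127, 0)–(0.178571, -1.0127, 0)  len=0.7632
  (v8,v9,v2) [--+] → (0.178571, -1.0127, 1.02774)–(-0.584672, -1.0127, 0.873812)  len=0.7786
  (v9,v0,v10) [-+-] → (0.178571, -1.0127, 0)–(1.20687, -1.0127, 0)  len=1.0283
  (v9,v10,v2) [--+] → (1.20687, -1.0127, 0.430577)–(0.178571, -1.0127, 1.02774)  len=1.1891
  (v10,v0,v1) [-++] → (1.20687, -1.0127, 0)–(1.6014, -1.0127, 0)  len=0.3945
  (v10,v1,v2) [-++] → (1.6014, -1.0127, 0)–(1.20687, -1.0127, 0.430577)  len=0.5840

Chained into 1 loop(s):
  loop 1: 8 segments, perimeter = 7.0346
Total perimeter = 7.035

loops=1 perimeter=7.035


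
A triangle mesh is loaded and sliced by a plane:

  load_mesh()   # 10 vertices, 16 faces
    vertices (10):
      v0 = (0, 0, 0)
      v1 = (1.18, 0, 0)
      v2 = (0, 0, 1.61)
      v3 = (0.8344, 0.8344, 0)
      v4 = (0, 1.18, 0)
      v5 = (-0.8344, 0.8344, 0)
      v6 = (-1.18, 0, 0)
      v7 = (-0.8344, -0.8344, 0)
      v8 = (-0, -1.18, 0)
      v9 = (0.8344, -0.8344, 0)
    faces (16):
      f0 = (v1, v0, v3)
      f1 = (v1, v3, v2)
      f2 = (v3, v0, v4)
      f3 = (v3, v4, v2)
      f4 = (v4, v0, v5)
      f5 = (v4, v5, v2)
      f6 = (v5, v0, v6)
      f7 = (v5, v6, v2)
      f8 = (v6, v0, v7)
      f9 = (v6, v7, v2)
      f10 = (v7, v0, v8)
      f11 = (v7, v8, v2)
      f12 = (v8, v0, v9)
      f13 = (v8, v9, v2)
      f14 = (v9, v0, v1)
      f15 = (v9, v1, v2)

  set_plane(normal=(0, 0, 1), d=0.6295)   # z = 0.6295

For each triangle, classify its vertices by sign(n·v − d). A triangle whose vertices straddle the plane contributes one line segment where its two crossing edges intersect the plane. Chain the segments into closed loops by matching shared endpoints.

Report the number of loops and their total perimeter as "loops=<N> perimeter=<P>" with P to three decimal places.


loops=1 perimeter=4.400

Straddling triangles (8 of 16):
  (v1,v3,v2) [--+] → (0.508155, 0.508155, 0.6295)–(0.718627, 0, 0.6295)  len=0.5500
  (v3,v4,v2) [--+] → (0, 0.718627, 0.6295)–(0.508155, 0.508155, 0.6295)  len=0.5500
  (v4,v5,v2) [--+] → (-0.508155, 0.508155, 0.6295)–(0, 0.718627, 0.6295)  len=0.5500
  (v5,v6,v2) [--+] → (-0.718627, 0, 0.6295)–(-0.508155, 0.508155, 0.6295)  len=0.5500
  (v6,v7,v2) [--+] → (-0.508155, -0.508155, 0.6295)–(-0.718627, 0, 0.6295)  len=0.5500
  (v7,v8,v2) [--+] → (0, -0.718627, 0.6295)–(-0.508155, -0.508155, 0.6295)  len=0.5500
  (v8,v9,v2) [--+] → (0.508155, -0.508155, 0.6295)–(0, -0.718627, 0.6295)  len=0.5500
  (v9,v1,v2) [--+] → (0.718627, 0, 0.6295)–(0.508155, -0.508155, 0.6295)  len=0.5500

Chained into 1 loop(s):
  loop 1: 8 segments, perimeter = 4.4001
Total perimeter = 4.400


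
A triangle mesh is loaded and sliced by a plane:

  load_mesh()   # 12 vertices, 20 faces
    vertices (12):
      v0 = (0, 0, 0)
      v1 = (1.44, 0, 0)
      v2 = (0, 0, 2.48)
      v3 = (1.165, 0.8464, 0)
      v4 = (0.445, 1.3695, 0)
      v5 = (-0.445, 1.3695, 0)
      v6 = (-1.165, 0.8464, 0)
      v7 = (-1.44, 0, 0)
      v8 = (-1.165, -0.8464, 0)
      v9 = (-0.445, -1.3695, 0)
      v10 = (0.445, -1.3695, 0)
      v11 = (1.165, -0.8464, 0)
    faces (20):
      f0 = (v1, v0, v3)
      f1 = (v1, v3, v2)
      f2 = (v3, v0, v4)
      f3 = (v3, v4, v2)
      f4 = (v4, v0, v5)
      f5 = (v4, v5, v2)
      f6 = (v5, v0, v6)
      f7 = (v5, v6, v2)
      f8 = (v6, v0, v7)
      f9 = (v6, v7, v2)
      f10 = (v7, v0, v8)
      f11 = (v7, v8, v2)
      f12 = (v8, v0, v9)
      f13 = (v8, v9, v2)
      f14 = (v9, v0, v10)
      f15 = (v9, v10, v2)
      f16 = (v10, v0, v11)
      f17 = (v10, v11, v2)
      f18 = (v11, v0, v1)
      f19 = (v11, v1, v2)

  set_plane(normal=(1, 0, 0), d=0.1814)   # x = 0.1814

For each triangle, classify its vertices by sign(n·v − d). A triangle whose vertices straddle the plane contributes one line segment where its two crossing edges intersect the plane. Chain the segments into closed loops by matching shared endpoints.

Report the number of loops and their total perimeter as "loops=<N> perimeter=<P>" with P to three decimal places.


loops=1 perimeter=7.910

Straddling triangles (12 of 20):
  (v1,v0,v3) [+-+] → (0.1814, 0, 0)–(0.1814, 0.131791, 0)  len=0.1318
  (v1,v3,v2) [++-] → (0.1814, 0.131791, 2.09384)–(0.1814, 0, 2.16759)  len=0.1510
  (v3,v0,v4) [+-+] → (0.1814, 0.131791, 0)–(0.1814, 0.558264, 0)  len=0.4265
  (v3,v4,v2) [++-] → (0.1814, 0.558264, 1.46905)–(0.1814, 0.131791, 2.09384)  len=0.7565
  (v4,v0,v5) [+--] → (0.1814, 0.558264, 0)–(0.1814, 1.3695, 0)  len=0.8112
  (v4,v5,v2) [+--] → (0.1814, 1.3695, 0)–(0.1814, 0.558264, 1.46905)  len=1.6782
  (v9,v0,v10) [--+] → (0.1814, -0.558264, 0)–(0.1814, -1.3695, 0)  len=0.8112
  (v9,v10,v2) [-+-] → (0.1814, -1.3695, 0)–(0.1814, -0.558264, 1.46905)  len=1.6782
  (v10,v0,v11) [+-+] → (0.1814, -0.558264, 0)–(0.1814, -0.131791, 0)  len=0.4265
  (v10,v11,v2) [++-] → (0.1814, -0.131791, 2.09384)–(0.1814, -0.558264, 1.46905)  len=0.7565
  (v11,v0,v1) [+-+] → (0.1814, -0.131791, 0)–(0.1814, 0, 0)  len=0.1318
  (v11,v1,v2) [++-] → (0.1814, 0, 2.16759)–(0.1814, -0.131791, 2.09384)  len=0.1510

Chained into 1 loop(s):
  loop 1: 12 segments, perimeter = 7.9103
Total perimeter = 7.910


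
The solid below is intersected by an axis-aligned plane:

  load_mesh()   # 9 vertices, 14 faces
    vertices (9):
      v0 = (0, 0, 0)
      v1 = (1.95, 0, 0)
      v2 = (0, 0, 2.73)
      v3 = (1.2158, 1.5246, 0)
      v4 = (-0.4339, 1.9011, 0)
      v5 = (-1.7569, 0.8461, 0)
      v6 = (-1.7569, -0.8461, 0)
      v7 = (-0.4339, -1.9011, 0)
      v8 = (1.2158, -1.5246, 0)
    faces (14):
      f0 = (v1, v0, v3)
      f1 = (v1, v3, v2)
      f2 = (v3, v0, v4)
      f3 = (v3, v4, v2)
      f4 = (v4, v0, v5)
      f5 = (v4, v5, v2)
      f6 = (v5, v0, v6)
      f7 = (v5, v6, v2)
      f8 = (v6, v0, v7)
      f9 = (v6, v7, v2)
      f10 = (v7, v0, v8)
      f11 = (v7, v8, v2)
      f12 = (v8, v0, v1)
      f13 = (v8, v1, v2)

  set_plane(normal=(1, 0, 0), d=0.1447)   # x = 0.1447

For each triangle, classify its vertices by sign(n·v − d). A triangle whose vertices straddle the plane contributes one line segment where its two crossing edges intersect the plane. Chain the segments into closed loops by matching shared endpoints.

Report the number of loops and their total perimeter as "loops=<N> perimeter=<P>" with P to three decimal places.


Straddling triangles (8 of 14):
  (v1,v0,v3) [+-+] → (0.1447, 0, 0)–(0.1447, 0.181452, 0)  len=0.1815
  (v1,v3,v2) [++-] → (0.1447, 0.181452, 2.40509)–(0.1447, 0, 2.52742)  len=0.2188
  (v3,v0,v4) [+--] → (0.1447, 0.181452, 0)–(0.1447, 1.76905, 0)  len=1.5876
  (v3,v4,v2) [+--] → (0.1447, 1.76905, 0)–(0.1447, 0.181452, 2.40509)  len=2.8818
  (v7,v0,v8) [--+] → (0.1447, -0.181452, 0)–(0.1447, -1.76905, 0)  len=1.5876
  (v7,v8,v2) [-+-] → (0.1447, -1.76905, 0)–(0.1447, -0.181452, 2.40509)  len=2.8818
  (v8,v0,v1) [+-+] → (0.1447, -0.181452, 0)–(0.1447, 0, 0)  len=0.1815
  (v8,v1,v2) [++-] → (0.1447, 0, 2.52742)–(0.1447, -0.181452, 2.40509)  len=0.2188

Chained into 1 loop(s):
  loop 1: 8 segments, perimeter = 9.7394
Total perimeter = 9.739

loops=1 perimeter=9.739


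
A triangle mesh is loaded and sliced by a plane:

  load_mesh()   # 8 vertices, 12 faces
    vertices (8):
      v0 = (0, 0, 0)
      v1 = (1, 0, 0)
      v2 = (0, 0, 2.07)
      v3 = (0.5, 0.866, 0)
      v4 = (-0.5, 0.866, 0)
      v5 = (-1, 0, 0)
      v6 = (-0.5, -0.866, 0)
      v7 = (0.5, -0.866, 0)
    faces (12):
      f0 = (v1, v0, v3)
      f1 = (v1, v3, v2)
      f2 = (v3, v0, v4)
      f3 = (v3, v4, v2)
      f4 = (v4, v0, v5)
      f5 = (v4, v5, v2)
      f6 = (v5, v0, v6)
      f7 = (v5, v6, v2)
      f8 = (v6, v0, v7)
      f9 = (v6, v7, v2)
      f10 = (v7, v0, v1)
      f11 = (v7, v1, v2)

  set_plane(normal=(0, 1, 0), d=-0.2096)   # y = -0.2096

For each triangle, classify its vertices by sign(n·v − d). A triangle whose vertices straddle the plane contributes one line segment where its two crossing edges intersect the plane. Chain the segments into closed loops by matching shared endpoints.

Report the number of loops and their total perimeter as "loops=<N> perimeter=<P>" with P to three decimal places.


Straddling triangles (6 of 12):
  (v5,v0,v6) [++-] → (-0.121016, -0.2096, 0)–(-0.878984, -0.2096, 0)  len=0.7580
  (v5,v6,v2) [+-+] → (-0.878984, -0.2096, 0)–(-0.121016, -0.2096, 1.56899)  len=1.7425
  (v6,v0,v7) [-+-] → (-0.121016, -0.2096, 0)–(0.121016, -0.2096, 0)  len=0.2420
  (v6,v7,v2) [--+] → (0.121016, -0.2096, 1.56899)–(-0.121016, -0.2096, 1.56899)  len=0.2420
  (v7,v0,v1) [-++] → (0.121016, -0.2096, 0)–(0.878984, -0.2096, 0)  len=0.7580
  (v7,v1,v2) [-++] → (0.878984, -0.2096, 0)–(0.121016, -0.2096, 1.56899)  len=1.7425

Chained into 1 loop(s):
  loop 1: 6 segments, perimeter = 5.4850
Total perimeter = 5.485

loops=1 perimeter=5.485


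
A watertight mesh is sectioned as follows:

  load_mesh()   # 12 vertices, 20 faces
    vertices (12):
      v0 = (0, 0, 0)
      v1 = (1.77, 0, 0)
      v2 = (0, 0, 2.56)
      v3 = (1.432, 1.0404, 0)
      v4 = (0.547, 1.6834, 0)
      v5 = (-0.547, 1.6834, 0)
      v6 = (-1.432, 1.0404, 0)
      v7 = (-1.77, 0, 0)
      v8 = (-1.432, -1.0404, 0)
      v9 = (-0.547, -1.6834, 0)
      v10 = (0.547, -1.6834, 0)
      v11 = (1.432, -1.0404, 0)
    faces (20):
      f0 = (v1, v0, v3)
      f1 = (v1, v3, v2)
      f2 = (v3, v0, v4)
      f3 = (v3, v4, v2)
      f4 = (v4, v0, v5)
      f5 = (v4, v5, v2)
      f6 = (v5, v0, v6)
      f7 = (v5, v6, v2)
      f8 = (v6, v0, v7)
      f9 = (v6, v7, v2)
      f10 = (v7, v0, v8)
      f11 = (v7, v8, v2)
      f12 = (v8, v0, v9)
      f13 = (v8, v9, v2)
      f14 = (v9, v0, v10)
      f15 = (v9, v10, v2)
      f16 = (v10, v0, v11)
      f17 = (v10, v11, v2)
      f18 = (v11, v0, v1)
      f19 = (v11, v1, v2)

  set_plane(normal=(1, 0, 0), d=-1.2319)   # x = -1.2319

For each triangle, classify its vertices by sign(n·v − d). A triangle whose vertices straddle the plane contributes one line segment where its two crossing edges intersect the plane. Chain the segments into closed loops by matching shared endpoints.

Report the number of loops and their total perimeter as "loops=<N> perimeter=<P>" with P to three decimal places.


loops=1 perimeter=5.271

Straddling triangles (8 of 20):
  (v5,v0,v6) [++-] → (-1.2319, 0.89502, 0)–(-1.2319, 1.18578, 0)  len=0.2908
  (v5,v6,v2) [+-+] → (-1.2319, 1.18578, 0)–(-1.2319, 0.89502, 0.357721)  len=0.4610
  (v6,v0,v7) [-+-] → (-1.2319, 0.89502, 0)–(-1.2319, 0, 0)  len=0.8950
  (v6,v7,v2) [--+] → (-1.2319, 0, 0.778269)–(-1.2319, 0.89502, 0.357721)  len=0.9889
  (v7,v0,v8) [-+-] → (-1.2319, 0, 0)–(-1.2319, -0.89502, 0)  len=0.8950
  (v7,v8,v2) [--+] → (-1.2319, -0.89502, 0.357721)–(-1.2319, 0, 0.778269)  len=0.9889
  (v8,v0,v9) [-++] → (-1.2319, -0.89502, 0)–(-1.2319, -1.18578, 0)  len=0.2908
  (v8,v9,v2) [-++] → (-1.2319, -1.18578, 0)–(-1.2319, -0.89502, 0.357721)  len=0.4610

Chained into 1 loop(s):
  loop 1: 8 segments, perimeter = 5.2713
Total perimeter = 5.271


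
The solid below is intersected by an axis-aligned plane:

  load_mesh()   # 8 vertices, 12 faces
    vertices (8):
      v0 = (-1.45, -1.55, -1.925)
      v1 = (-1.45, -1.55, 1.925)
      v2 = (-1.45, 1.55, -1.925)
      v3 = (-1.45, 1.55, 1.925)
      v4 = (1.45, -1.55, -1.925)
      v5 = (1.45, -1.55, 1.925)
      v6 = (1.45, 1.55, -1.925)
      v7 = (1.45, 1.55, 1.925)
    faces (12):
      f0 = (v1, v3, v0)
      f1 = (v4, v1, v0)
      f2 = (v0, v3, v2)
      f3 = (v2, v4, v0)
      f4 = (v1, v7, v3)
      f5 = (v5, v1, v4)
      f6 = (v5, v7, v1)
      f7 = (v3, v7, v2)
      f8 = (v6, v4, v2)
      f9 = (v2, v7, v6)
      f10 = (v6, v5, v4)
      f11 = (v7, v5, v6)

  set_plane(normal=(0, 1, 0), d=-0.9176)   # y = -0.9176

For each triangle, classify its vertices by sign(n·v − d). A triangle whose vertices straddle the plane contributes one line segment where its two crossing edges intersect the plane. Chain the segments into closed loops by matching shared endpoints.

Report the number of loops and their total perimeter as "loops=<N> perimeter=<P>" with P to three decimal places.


Straddling triangles (8 of 12):
  (v1,v3,v0) [-+-] → (-1.45, -0.9176, 1.925)–(-1.45, -0.9176, -1.1396)  len=3.0646
  (v0,v3,v2) [-++] → (-1.45, -0.9176, -1.1396)–(-1.45, -0.9176, -1.925)  len=0.7854
  (v2,v4,v0) [+--] → (0.8584, -0.9176, -1.925)–(-1.45, -0.9176, -1.925)  len=2.3084
  (v1,v7,v3) [-++] → (-0.8584, -0.9176, 1.925)–(-1.45, -0.9176, 1.925)  len=0.5916
  (v5,v7,v1) [-+-] → (1.45, -0.9176, 1.925)–(-0.8584, -0.9176, 1.925)  len=2.3084
  (v6,v4,v2) [+-+] → (1.45, -0.9176, -1.925)–(0.8584, -0.9176, -1.925)  len=0.5916
  (v6,v5,v4) [+--] → (1.45, -0.9176, 1.1396)–(1.45, -0.9176, -1.925)  len=3.0646
  (v7,v5,v6) [+-+] → (1.45, -0.9176, 1.925)–(1.45, -0.9176, 1.1396)  len=0.7854

Chained into 1 loop(s):
  loop 1: 8 segments, perimeter = 13.5000
Total perimeter = 13.500

loops=1 perimeter=13.500


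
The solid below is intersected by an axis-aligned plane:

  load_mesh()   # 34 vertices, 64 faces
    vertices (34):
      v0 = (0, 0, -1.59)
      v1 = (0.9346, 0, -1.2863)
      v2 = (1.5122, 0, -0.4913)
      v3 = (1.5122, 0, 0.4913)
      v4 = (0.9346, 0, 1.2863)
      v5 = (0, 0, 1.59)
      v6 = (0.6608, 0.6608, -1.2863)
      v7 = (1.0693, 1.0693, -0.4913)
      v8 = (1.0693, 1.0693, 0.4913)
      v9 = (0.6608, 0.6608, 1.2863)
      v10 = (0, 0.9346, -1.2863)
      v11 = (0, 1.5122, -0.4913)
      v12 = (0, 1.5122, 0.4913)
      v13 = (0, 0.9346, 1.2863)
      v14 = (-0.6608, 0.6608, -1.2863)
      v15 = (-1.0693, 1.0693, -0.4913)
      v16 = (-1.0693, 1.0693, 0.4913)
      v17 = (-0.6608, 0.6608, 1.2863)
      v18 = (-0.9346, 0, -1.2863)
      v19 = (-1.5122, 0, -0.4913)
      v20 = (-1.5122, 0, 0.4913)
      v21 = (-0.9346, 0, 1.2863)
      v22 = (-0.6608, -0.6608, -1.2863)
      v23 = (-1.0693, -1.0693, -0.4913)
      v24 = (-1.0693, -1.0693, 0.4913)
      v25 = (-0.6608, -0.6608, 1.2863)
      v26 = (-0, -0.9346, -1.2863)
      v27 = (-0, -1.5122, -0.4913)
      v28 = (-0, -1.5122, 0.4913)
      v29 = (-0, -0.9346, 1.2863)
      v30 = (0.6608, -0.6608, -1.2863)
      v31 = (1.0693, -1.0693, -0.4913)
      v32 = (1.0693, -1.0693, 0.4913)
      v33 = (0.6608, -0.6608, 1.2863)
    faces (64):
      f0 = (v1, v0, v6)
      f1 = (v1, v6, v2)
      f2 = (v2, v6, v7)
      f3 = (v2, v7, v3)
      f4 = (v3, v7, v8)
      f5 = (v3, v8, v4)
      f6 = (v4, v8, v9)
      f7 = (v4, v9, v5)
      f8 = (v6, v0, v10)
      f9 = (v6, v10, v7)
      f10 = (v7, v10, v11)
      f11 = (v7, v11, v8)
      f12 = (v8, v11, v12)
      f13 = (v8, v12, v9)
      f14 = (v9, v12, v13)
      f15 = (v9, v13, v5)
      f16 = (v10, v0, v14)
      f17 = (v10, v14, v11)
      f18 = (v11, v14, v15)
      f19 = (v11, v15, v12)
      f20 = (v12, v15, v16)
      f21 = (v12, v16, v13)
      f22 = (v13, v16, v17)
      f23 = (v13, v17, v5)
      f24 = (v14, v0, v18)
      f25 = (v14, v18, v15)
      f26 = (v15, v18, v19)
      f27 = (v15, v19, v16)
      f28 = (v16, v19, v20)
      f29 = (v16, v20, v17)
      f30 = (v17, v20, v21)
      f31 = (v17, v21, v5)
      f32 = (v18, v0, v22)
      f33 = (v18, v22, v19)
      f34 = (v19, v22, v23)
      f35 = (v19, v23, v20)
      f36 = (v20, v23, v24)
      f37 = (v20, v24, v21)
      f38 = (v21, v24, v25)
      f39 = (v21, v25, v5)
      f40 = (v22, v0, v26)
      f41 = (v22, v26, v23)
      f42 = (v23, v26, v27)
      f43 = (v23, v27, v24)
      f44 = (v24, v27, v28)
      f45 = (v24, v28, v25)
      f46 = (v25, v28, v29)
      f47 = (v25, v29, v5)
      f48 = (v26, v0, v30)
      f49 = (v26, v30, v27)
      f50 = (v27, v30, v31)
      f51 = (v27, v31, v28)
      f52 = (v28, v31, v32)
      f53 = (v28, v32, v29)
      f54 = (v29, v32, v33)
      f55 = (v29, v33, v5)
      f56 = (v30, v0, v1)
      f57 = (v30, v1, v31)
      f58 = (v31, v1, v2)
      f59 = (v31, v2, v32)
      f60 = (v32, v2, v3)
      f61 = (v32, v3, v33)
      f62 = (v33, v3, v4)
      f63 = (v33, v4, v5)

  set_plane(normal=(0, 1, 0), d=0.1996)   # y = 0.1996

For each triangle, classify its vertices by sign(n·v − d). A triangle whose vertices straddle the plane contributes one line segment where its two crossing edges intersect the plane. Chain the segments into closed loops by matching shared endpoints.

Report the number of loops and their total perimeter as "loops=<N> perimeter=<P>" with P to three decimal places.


Straddling triangles (20 of 64):
  (v1,v0,v6) [--+] → (0.1996, 0.1996, -1.49826)–(0.851896, 0.1996, -1.2863)  len=0.6859
  (v1,v6,v2) [-+-] → (0.851896, 0.1996, -1.2863)–(1.25503, 0.1996, -0.731436)  len=0.6858
  (v2,v6,v7) [-++] → (1.25503, 0.1996, -0.731436)–(1.42953, 0.1996, -0.4913)  len=0.2968
  (v2,v7,v3) [-+-] → (1.42953, 0.1996, -0.4913)–(1.42953, 0.1996, 0.307884)  len=0.7992
  (v3,v7,v8) [-++] → (1.42953, 0.1996, 0.307884)–(1.42953, 0.1996, 0.4913)  len=0.1834
  (v3,v8,v4) [-+-] → (1.42953, 0.1996, 0.4913)–(0.959744, 0.1996, 1.1379)  len=0.7992
  (v4,v8,v9) [-++] → (0.959744, 0.1996, 1.1379)–(0.851896, 0.1996, 1.2863)  len=0.1834
  (v4,v9,v5) [-+-] → (0.851896, 0.1996, 1.2863)–(0.1996, 0.1996, 1.49826)  len=0.6859
  (v6,v0,v10) [+-+] → (0.1996, 0.1996, -1.49826)–(0, 0.1996, -1.52514)  len=0.2014
  (v9,v13,v5) [++-] → (0, 0.1996, 1.52514)–(0.1996, 0.1996, 1.49826)  len=0.2014
  (v10,v0,v14) [+-+] → (0, 0.1996, -1.52514)–(-0.1996, 0.1996, -1.49826)  len=0.2014
  (v13,v17,v5) [++-] → (-0.1996, 0.1996, 1.49826)–(0, 0.1996, 1.52514)  len=0.2014
  (v14,v0,v18) [+--] → (-0.1996, 0.1996, -1.49826)–(-0.851896, 0.1996, -1.2863)  len=0.6859
  (v14,v18,v15) [+-+] → (-0.851896, 0.1996, -1.2863)–(-0.959744, 0.1996, -1.1379)  len=0.1834
  (v15,v18,v19) [+--] → (-0.959744, 0.1996, -1.1379)–(-1.42953, 0.1996, -0.4913)  len=0.7992
  (v15,v19,v16) [+-+] → (-1.42953, 0.1996, -0.4913)–(-1.42953, 0.1996, -0.307884)  len=0.1834
  (v16,v19,v20) [+--] → (-1.42953, 0.1996, -0.307884)–(-1.42953, 0.1996, 0.4913)  len=0.7992
  (v16,v20,v17) [+-+] → (-1.42953, 0.1996, 0.4913)–(-1.25503, 0.1996, 0.731436)  len=0.2968
  (v17,v20,v21) [+--] → (-1.25503, 0.1996, 0.731436)–(-0.851896, 0.1996, 1.2863)  len=0.6858
  (v17,v21,v5) [+--] → (-0.851896, 0.1996, 1.2863)–(-0.1996, 0.1996, 1.49826)  len=0.6859

Chained into 1 loop(s):
  loop 1: 20 segments, perimeter = 9.4451
Total perimeter = 9.445

loops=1 perimeter=9.445


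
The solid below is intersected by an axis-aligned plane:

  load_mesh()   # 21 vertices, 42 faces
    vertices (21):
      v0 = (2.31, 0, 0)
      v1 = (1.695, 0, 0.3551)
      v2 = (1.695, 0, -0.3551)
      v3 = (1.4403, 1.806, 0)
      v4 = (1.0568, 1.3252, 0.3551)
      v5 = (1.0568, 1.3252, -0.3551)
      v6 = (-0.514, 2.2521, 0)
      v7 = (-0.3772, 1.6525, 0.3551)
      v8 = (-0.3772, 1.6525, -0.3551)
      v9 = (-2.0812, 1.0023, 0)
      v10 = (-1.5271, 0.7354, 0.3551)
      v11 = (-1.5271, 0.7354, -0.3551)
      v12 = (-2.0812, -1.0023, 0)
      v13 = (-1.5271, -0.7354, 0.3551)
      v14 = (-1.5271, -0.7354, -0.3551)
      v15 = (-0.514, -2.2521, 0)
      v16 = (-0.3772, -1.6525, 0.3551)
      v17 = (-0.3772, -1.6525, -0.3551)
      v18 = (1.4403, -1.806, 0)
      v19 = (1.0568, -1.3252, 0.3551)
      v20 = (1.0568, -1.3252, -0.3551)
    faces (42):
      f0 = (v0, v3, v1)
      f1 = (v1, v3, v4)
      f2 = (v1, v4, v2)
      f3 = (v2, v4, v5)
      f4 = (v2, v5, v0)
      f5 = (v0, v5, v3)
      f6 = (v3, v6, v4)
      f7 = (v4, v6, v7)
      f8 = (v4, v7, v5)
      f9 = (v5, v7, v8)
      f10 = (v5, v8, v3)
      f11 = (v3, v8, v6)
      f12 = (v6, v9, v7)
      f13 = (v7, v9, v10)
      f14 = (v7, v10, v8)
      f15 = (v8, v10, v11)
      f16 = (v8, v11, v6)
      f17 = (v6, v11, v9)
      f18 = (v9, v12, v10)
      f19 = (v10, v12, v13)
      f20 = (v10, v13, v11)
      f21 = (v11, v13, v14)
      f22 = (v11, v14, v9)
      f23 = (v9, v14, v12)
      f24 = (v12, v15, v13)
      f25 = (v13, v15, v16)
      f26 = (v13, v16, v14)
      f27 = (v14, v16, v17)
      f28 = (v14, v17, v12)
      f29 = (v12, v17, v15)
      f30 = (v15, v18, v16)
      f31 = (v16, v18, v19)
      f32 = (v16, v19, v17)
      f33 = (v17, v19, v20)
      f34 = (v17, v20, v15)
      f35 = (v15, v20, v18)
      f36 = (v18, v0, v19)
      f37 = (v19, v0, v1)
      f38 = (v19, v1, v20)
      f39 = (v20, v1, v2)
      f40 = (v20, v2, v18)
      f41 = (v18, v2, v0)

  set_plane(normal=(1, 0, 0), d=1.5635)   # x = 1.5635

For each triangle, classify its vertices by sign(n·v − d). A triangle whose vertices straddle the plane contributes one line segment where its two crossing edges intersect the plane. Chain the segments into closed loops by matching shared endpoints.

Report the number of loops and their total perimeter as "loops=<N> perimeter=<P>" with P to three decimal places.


Straddling triangles (12 of 42):
  (v0,v3,v1) [+-+] → (1.5635, 1.55017, 0)–(1.5635, 0.932426, 0.171764)  len=0.6412
  (v1,v3,v4) [+--] → (1.5635, 0.932426, 0.171764)–(1.5635, 0.273055, 0.3551)  len=0.6844
  (v1,v4,v2) [+-+] → (1.5635, 0.273055, 0.3551)–(1.5635, 0.273055, -0.208765)  len=0.5639
  (v2,v4,v5) [+--] → (1.5635, 0.273055, -0.208765)–(1.5635, 0.273055, -0.3551)  len=0.1463
  (v2,v5,v0) [+-+] → (1.5635, 0.273055, -0.3551)–(1.5635, 0.789389, -0.211524)  len=0.5359
  (v0,v5,v3) [+--] → (1.5635, 0.789389, -0.211524)–(1.5635, 1.55017, 0)  len=0.7896
  (v18,v0,v19) [-+-] → (1.5635, -1.55017, 0)–(1.5635, -0.789389, 0.211524)  len=0.7896
  (v19,v0,v1) [-++] → (1.5635, -0.789389, 0.211524)–(1.5635, -0.273055, 0.3551)  len=0.5359
  (v19,v1,v20) [-+-] → (1.5635, -0.273055, 0.3551)–(1.5635, -0.273055, 0.208765)  len=0.1463
  (v20,v1,v2) [-++] → (1.5635, -0.273055, 0.208765)–(1.5635, -0.273055, -0.3551)  len=0.5639
  (v20,v2,v18) [-+-] → (1.5635, -0.273055, -0.3551)–(1.5635, -0.932426, -0.171764)  len=0.6844
  (v18,v2,v0) [-++] → (1.5635, -0.932426, -0.171764)–(1.5635, -1.55017, 0)  len=0.6412

Chained into 2 loop(s):
  loop 1: 6 segments, perimeter = 3.3613
  loop 2: 6 segments, perimeter = 3.3613
Total perimeter = 6.723

loops=2 perimeter=6.723


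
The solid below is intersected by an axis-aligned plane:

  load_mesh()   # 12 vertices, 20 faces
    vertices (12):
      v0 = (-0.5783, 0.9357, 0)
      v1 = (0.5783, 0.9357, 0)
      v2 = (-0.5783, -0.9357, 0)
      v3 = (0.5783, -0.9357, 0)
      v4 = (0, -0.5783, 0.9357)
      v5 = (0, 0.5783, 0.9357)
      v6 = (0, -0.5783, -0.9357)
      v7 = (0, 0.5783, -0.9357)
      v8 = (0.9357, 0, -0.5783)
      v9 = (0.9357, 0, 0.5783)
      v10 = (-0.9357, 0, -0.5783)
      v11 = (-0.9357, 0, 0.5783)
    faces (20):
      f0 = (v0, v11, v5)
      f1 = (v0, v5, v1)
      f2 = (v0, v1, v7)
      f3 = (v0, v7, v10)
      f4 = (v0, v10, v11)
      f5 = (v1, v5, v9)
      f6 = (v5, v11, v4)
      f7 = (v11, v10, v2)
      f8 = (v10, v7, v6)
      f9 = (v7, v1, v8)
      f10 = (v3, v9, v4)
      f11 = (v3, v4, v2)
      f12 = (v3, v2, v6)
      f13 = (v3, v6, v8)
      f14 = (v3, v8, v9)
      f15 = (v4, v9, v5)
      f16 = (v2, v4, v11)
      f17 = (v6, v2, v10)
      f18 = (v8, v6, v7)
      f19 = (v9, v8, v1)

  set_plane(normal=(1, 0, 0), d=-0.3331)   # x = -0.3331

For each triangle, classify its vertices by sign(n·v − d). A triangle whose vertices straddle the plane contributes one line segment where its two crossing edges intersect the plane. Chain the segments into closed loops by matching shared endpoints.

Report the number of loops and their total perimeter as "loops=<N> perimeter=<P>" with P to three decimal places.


loops=1 perimeter=5.518

Straddling triangles (10 of 20):
  (v0,v11,v5) [--+] → (-0.3331, 0.372431, 0.808469)–(-0.3331, 0.784162, 0.396738)  len=0.5823
  (v0,v5,v1) [-++] → (-0.3331, 0.784162, 0.396738)–(-0.3331, 0.9357, 0)  len=0.4247
  (v0,v1,v7) [-++] → (-0.3331, 0.9357, 0)–(-0.3331, 0.784162, -0.396738)  len=0.4247
  (v0,v7,v10) [-+-] → (-0.3331, 0.784162, -0.396738)–(-0.3331, 0.372431, -0.808469)  len=0.5823
  (v5,v11,v4) [+-+] → (-0.3331, 0.372431, 0.808469)–(-0.3331, -0.372431, 0.808469)  len=0.7449
  (v10,v7,v6) [-++] → (-0.3331, 0.372431, -0.808469)–(-0.3331, -0.372431, -0.808469)  len=0.7449
  (v3,v4,v2) [++-] → (-0.3331, -0.784162, 0.396738)–(-0.3331, -0.9357, 0)  len=0.4247
  (v3,v2,v6) [+-+] → (-0.3331, -0.9357, 0)–(-0.3331, -0.784162, -0.396738)  len=0.4247
  (v2,v4,v11) [-+-] → (-0.3331, -0.784162, 0.396738)–(-0.3331, -0.372431, 0.808469)  len=0.5823
  (v6,v2,v10) [+--] → (-0.3331, -0.784162, -0.396738)–(-0.3331, -0.372431, -0.808469)  len=0.5823

Chained into 1 loop(s):
  loop 1: 10 segments, perimeter = 5.5176
Total perimeter = 5.518


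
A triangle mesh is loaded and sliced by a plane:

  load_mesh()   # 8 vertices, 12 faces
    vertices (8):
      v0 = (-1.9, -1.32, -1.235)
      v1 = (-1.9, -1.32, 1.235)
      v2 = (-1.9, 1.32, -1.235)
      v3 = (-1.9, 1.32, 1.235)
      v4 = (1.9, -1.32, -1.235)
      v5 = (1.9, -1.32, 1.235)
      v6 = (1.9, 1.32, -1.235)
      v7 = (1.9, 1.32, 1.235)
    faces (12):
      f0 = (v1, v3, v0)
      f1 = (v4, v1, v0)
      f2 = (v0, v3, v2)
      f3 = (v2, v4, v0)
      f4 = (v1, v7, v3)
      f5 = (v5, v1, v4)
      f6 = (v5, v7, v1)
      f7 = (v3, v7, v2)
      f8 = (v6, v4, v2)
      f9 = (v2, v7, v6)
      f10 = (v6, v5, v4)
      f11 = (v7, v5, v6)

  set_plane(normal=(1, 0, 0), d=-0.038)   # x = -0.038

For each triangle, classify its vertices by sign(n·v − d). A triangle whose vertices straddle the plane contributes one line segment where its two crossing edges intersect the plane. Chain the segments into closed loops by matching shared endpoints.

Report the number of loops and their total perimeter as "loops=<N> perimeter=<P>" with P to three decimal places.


Straddling triangles (8 of 12):
  (v4,v1,v0) [+--] → (-0.038, -1.32, 0.0247)–(-0.038, -1.32, -1.235)  len=1.2597
  (v2,v4,v0) [-+-] → (-0.038, 0.0264, -1.235)–(-0.038, -1.32, -1.235)  len=1.3464
  (v1,v7,v3) [-+-] → (-0.038, -0.0264, 1.235)–(-0.038, 1.32, 1.235)  len=1.3464
  (v5,v1,v4) [+-+] → (-0.038, -1.32, 1.235)–(-0.038, -1.32, 0.0247)  len=1.2103
  (v5,v7,v1) [++-] → (-0.038, -0.0264, 1.235)–(-0.038, -1.32, 1.235)  len=1.2936
  (v3,v7,v2) [-+-] → (-0.038, 1.32, 1.235)–(-0.038, 1.32, -0.0247)  len=1.2597
  (v6,v4,v2) [++-] → (-0.038, 0.0264, -1.235)–(-0.038, 1.32, -1.235)  len=1.2936
  (v2,v7,v6) [-++] → (-0.038, 1.32, -0.0247)–(-0.038, 1.32, -1.235)  len=1.2103

Chained into 1 loop(s):
  loop 1: 8 segments, perimeter = 10.2200
Total perimeter = 10.220

loops=1 perimeter=10.220


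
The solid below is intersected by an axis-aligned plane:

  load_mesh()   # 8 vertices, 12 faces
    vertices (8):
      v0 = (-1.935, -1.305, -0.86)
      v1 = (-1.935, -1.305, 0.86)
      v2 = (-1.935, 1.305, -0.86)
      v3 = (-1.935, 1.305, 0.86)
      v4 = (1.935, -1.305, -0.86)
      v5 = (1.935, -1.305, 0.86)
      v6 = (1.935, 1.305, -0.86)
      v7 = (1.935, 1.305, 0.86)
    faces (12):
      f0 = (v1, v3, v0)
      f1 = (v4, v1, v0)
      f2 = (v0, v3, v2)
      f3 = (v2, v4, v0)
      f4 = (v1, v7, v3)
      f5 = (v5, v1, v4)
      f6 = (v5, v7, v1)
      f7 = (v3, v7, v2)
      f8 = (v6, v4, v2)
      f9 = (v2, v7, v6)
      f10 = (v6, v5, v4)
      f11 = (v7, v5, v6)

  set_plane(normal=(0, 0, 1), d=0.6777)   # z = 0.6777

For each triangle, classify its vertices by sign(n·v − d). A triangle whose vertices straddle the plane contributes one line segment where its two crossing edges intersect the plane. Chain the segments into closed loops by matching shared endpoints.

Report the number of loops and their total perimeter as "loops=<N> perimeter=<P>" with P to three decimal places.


loops=1 perimeter=12.960

Straddling triangles (8 of 12):
  (v1,v3,v0) [++-] → (-1.935, 1.02837, 0.6777)–(-1.935, -1.305, 0.6777)  len=2.3334
  (v4,v1,v0) [-+-] → (-1.52482, -1.305, 0.6777)–(-1.935, -1.305, 0.6777)  len=0.4102
  (v0,v3,v2) [-+-] → (-1.935, 1.02837, 0.6777)–(-1.935, 1.305, 0.6777)  len=0.2766
  (v5,v1,v4) [++-] → (-1.52483, -1.305, 0.6777)–(1.935, -1.305, 0.6777)  len=3.4598
  (v3,v7,v2) [++-] → (1.52483, 1.305, 0.6777)–(-1.935, 1.305, 0.6777)  len=3.4598
  (v2,v7,v6) [-+-] → (1.52482, 1.305, 0.6777)–(1.935, 1.305, 0.6777)  len=0.4102
  (v6,v5,v4) [-+-] → (1.935, -1.02837, 0.6777)–(1.935, -1.305, 0.6777)  len=0.2766
  (v7,v5,v6) [++-] → (1.935, -1.02837, 0.6777)–(1.935, 1.305, 0.6777)  len=2.3334

Chained into 1 loop(s):
  loop 1: 8 segments, perimeter = 12.9600
Total perimeter = 12.960


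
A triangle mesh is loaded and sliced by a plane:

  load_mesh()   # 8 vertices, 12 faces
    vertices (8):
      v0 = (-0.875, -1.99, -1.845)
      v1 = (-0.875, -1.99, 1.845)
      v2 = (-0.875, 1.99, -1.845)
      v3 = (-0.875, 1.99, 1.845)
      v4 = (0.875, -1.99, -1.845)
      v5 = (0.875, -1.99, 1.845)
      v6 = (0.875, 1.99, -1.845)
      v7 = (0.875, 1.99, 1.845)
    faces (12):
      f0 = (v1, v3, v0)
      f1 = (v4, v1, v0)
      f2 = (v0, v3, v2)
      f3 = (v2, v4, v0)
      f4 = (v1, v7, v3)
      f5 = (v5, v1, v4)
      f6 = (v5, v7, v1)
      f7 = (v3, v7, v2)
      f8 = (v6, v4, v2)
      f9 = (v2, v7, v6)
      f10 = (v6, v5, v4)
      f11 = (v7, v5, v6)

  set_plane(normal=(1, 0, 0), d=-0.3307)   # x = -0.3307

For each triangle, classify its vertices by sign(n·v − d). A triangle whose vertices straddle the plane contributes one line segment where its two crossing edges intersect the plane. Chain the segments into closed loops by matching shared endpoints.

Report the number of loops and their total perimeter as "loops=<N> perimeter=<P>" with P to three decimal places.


loops=1 perimeter=15.340

Straddling triangles (8 of 12):
  (v4,v1,v0) [+--] → (-0.3307, -1.99, 0.697305)–(-0.3307, -1.99, -1.845)  len=2.5423
  (v2,v4,v0) [-+-] → (-0.3307, 0.752106, -1.845)–(-0.3307, -1.99, -1.845)  len=2.7421
  (v1,v7,v3) [-+-] → (-0.3307, -0.752106, 1.845)–(-0.3307, 1.99, 1.845)  len=2.7421
  (v5,v1,v4) [+-+] → (-0.3307, -1.99, 1.845)–(-0.3307, -1.99, 0.697305)  len=1.1477
  (v5,v7,v1) [++-] → (-0.3307, -0.752106, 1.845)–(-0.3307, -1.99, 1.845)  len=1.2379
  (v3,v7,v2) [-+-] → (-0.3307, 1.99, 1.845)–(-0.3307, 1.99, -0.697305)  len=2.5423
  (v6,v4,v2) [++-] → (-0.3307, 0.752106, -1.845)–(-0.3307, 1.99, -1.845)  len=1.2379
  (v2,v7,v6) [-++] → (-0.3307, 1.99, -0.697305)–(-0.3307, 1.99, -1.845)  len=1.1477

Chained into 1 loop(s):
  loop 1: 8 segments, perimeter = 15.3400
Total perimeter = 15.340


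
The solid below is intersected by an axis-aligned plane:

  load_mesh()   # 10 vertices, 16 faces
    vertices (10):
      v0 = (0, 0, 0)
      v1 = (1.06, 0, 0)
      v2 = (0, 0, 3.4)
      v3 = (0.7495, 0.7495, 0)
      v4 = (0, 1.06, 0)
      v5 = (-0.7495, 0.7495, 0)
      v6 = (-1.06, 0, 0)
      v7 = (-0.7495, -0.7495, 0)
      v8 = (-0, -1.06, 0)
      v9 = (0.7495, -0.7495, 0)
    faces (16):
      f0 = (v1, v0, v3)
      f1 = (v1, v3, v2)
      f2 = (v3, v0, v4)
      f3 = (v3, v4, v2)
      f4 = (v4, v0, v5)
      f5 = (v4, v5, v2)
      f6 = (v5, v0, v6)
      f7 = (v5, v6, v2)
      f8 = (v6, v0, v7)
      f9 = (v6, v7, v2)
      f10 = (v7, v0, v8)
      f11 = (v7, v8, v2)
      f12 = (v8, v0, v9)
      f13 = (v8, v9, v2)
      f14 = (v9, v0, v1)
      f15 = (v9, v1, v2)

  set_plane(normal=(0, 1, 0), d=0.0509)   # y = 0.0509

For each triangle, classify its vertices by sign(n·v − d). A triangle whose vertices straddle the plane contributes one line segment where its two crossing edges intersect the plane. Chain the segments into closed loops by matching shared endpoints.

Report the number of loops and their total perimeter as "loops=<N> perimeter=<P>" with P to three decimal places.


Straddling triangles (8 of 16):
  (v1,v0,v3) [--+] → (0.0509, 0.0509, 0)–(1.03891, 0.0509, 0)  len=0.9880
  (v1,v3,v2) [-+-] → (1.03891, 0.0509, 0)–(0.0509, 0.0509, 3.1691)  len=3.3195
  (v3,v0,v4) [+-+] → (0.0509, 0.0509, 0)–(0, 0.0509, 0)  len=0.0509
  (v3,v4,v2) [++-] → (0, 0.0509, 3.23674)–(0.0509, 0.0509, 3.1691)  len=0.0846
  (v4,v0,v5) [+-+] → (0, 0.0509, 0)–(-0.0509, 0.0509, 0)  len=0.0509
  (v4,v5,v2) [++-] → (-0.0509, 0.0509, 3.1691)–(0, 0.0509, 3.23674)  len=0.0846
  (v5,v0,v6) [+--] → (-0.0509, 0.0509, 0)–(-1.03891, 0.0509, 0)  len=0.9880
  (v5,v6,v2) [+--] → (-1.03891, 0.0509, 0)–(-0.0509, 0.0509, 3.1691)  len=3.3195

Chained into 1 loop(s):
  loop 1: 8 segments, perimeter = 8.8862
Total perimeter = 8.886

loops=1 perimeter=8.886


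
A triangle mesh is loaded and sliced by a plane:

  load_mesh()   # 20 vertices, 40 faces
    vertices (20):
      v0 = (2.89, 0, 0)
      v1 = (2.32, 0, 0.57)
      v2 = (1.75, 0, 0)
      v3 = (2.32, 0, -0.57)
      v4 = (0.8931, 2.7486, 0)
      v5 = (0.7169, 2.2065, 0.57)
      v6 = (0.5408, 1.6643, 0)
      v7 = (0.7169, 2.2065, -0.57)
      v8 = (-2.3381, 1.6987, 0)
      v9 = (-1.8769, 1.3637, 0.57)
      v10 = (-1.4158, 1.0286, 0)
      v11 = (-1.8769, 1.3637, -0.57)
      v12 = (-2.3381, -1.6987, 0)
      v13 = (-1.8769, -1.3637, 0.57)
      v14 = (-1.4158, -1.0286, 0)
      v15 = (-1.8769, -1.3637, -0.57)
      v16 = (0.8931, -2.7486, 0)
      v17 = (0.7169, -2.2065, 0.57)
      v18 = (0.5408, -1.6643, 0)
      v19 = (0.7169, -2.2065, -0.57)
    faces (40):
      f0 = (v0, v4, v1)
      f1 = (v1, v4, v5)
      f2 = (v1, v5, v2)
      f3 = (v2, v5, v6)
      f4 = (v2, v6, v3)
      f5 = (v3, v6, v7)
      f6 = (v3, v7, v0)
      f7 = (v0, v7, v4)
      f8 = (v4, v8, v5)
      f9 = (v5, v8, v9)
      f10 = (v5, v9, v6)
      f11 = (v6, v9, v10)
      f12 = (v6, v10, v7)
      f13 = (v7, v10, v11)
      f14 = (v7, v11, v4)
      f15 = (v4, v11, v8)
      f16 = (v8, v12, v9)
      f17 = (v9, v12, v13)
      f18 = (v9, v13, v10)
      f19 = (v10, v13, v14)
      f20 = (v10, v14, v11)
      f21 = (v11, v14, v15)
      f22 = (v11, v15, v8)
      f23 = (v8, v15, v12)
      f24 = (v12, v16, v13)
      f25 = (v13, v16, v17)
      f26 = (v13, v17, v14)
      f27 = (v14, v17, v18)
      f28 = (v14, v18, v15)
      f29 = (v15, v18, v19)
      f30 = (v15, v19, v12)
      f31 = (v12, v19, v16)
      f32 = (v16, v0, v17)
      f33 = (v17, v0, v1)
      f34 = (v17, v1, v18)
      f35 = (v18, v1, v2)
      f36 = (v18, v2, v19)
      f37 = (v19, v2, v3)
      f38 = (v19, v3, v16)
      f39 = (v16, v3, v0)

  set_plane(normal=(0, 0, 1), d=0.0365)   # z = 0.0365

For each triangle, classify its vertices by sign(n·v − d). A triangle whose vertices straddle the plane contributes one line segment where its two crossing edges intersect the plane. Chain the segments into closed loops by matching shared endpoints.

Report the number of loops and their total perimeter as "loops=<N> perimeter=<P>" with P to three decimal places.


Straddling triangles (20 of 40):
  (v0,v4,v1) [--+] → (0.984472, 2.57259, 0.0365)–(2.8535, 0, 0.0365)  len=3.1799
  (v1,v4,v5) [+-+] → (0.984472, 2.57259, 0.0365)–(0.881817, 2.71389, 0.0365)  len=0.1746
  (v1,v5,v2) [++-] → (1.68385, 0.141293, 0.0365)–(1.7865, 0, 0.0365)  len=0.1746
  (v2,v5,v6) [-+-] → (1.68385, 0.141293, 0.0365)–(0.552077, 1.69902, 0.0365)  len=1.9255
  (v4,v8,v5) [--+] → (-2.14247, 1.73122, 0.0365)–(0.881817, 2.71389, 0.0365)  len=3.1799
  (v5,v8,v9) [+-+] → (-2.14247, 1.73122, 0.0365)–(-2.30857, 1.67725, 0.0365)  len=0.1746
  (v5,v9,v6) [++-] → (0.385982, 1.64505, 0.0365)–(0.552077, 1.69902, 0.0365)  len=0.1746
  (v6,v9,v10) [-+-] → (0.385982, 1.64505, 0.0365)–(-1.44533, 1.05006, 0.0365)  len=1.9255
  (v8,v12,v9) [--+] → (-2.30857, -1.5026, 0.0365)–(-2.30857, 1.67725, 0.0365)  len=3.1798
  (v9,v12,v13) [+-+] → (-2.30857, -1.5026, 0.0365)–(-2.30857, -1.67725, 0.0365)  len=0.1746
  (v9,v13,v10) [++-] → (-1.44533, 0.875409, 0.0365)–(-1.44533, 1.05006, 0.0365)  len=0.1746
  (v10,v13,v14) [-+-] → (-1.44533, 0.875409, 0.0365)–(-1.44533, -1.05006, 0.0365)  len=1.9255
  (v12,v16,v13) [--+] → (0.715723, -2.65992, 0.0365)–(-2.30857, -1.67725, 0.0365)  len=3.1799
  (v13,v16,v17) [+-+] → (0.715723, -2.65992, 0.0365)–(0.881817, -2.71389, 0.0365)  len=0.1746
  (v13,v17,v14) [++-] → (-1.27923, -1.10403, 0.0365)–(-1.44533, -1.05006, 0.0365)  len=0.1746
  (v14,v17,v18) [-+-] → (-1.27923, -1.10403, 0.0365)–(0.552077, -1.69902, 0.0365)  len=1.9255
  (v16,v0,v17) [--+] → (2.75085, -0.141293, 0.0365)–(0.881817, -2.71389, 0.0365)  len=3.1799
  (v17,v0,v1) [+-+] → (2.75085, -0.141293, 0.0365)–(2.8535, 0, 0.0365)  len=0.1746
  (v17,v1,v18) [++-] → (0.654731, -1.55773, 0.0365)–(0.552077, -1.69902, 0.0365)  len=0.1746
  (v18,v1,v2) [-+-] → (0.654731, -1.55773, 0.0365)–(1.7865, 0, 0.0365)  len=1.9255

Chained into 2 loop(s):
  loop 1: 10 segments, perimeter = 16.7727
  loop 2: 10 segments, perimeter = 10.5007
Total perimeter = 27.273

loops=2 perimeter=27.273


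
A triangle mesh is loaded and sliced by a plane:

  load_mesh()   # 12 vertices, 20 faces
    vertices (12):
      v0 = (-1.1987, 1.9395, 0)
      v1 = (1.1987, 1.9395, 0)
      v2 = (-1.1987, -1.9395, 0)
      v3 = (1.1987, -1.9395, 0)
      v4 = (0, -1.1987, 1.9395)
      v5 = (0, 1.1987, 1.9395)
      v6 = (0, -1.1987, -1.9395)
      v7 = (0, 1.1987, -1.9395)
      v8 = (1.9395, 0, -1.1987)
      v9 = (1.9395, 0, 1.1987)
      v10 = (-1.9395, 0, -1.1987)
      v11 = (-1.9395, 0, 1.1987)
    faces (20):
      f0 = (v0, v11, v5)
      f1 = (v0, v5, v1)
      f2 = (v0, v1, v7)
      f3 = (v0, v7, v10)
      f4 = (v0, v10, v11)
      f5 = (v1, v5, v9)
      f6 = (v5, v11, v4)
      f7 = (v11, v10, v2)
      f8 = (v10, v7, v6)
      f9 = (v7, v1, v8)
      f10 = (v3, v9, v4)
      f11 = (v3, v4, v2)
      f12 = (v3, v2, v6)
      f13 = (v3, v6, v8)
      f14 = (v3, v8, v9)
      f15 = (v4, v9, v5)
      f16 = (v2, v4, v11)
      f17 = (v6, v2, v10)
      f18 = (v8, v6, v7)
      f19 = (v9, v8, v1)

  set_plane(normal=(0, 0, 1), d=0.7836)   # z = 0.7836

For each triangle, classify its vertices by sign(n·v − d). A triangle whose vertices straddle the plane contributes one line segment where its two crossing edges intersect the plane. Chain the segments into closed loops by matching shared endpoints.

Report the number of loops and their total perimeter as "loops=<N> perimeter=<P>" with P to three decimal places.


loops=1 perimeter=11.212

Straddling triangles (10 of 20):
  (v0,v11,v5) [-++] → (-1.68297, 0.671633, 0.7836)–(-0.714399, 1.6402, 0.7836)  len=1.3698
  (v0,v5,v1) [-+-] → (-0.714399, 1.6402, 0.7836)–(0.714399, 1.6402, 0.7836)  len=1.4288
  (v0,v10,v11) [--+] → (-1.9395, 0, 0.7836)–(-1.68297, 0.671633, 0.7836)  len=0.7190
  (v1,v5,v9) [-++] → (0.714399, 1.6402, 0.7836)–(1.68297, 0.671633, 0.7836)  len=1.3698
  (v11,v10,v2) [+--] → (-1.9395, 0, 0.7836)–(-1.68297, -0.671633, 0.7836)  len=0.7190
  (v3,v9,v4) [-++] → (1.68297, -0.671633, 0.7836)–(0.714399, -1.6402, 0.7836)  len=1.3698
  (v3,v4,v2) [-+-] → (0.714399, -1.6402, 0.7836)–(-0.714399, -1.6402, 0.7836)  len=1.4288
  (v3,v8,v9) [--+] → (1.9395, 0, 0.7836)–(1.68297, -0.671633, 0.7836)  len=0.7190
  (v2,v4,v11) [-++] → (-0.714399, -1.6402, 0.7836)–(-1.68297, -0.671633, 0.7836)  len=1.3698
  (v9,v8,v1) [+--] → (1.9395, 0, 0.7836)–(1.68297, 0.671633, 0.7836)  len=0.7190

Chained into 1 loop(s):
  loop 1: 10 segments, perimeter = 11.2125
Total perimeter = 11.212
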